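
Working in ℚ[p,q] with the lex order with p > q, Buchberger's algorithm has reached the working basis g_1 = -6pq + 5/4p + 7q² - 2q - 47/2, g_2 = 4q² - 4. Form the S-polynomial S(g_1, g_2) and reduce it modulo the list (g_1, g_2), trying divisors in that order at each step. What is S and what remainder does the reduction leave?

lcm(LM(g_1), LM(g_2)) = pq².
S = (lcm/LT(g_1))·g_1 − (lcm/LT(g_2))·g_2 = -5/24pq + p - 7/6q³ + ⅓q² + 47/12q.
Reduce S modulo (g_1, g_2) in that order:
  leading term pq: subtract (5/144)·g_1 from -5/24pq + p - 7/6q³ + ⅓q² + 47/12q → 551/576p - 7/6q³ + 13/144q² + 287/72q + 235/288
  leading term p: no divisor's leading term divides it; move 551/576p to the remainder.
  leading term q³: subtract (-7/24q)·g_2 from -7/6q³ + 13/144q² + 287/72q + 235/288 → 13/144q² + 203/72q + 235/288
  leading term q²: subtract (13/576)·g_2 from 13/144q² + 203/72q + 235/288 → 203/72q + 29/32
  leading term q: no divisor's leading term divides it; move 203/72q to the remainder.
  leading term 1: no divisor's leading term divides it; move 29/32 to the remainder.
The remainder 551/576p + 203/72q + 29/32 is nonzero, so it would be added as the next basis element.

S(g_1, g_2) = -5/24pq + p - 7/6q³ + ⅓q² + 47/12q; remainder on division = 551/576p + 203/72q + 29/32.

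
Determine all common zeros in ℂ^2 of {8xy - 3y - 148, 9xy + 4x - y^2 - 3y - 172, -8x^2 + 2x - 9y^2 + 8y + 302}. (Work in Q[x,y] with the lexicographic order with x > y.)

{(5, 4)}

Compute a lex Gröbner basis by Buchberger's algorithm.
f_1 = 8xy - 3y - 148, LT = xy.
f_2 = 9xy + 4x - y^2 - 3y - 172, LT = xy.
f_3 = -8x^2 + 2x - 9y^2 + 8y + 302, LT = x^2.

S(f_1,f_2): lcm = xy. S = -4/9x + 1/9y^2 - 1/24y + 11/18.
  leading term x: no divisor's leading term divides it; move -4/9x to the remainder.
  leading term y^2: no divisor's leading term divides it; move 1/9y^2 to the remainder.
  leading term y: no divisor's leading term divides it; move -1/24y to the remainder.
  leading term 1: no divisor's leading term divides it; move 11/18 to the remainder.
  remainder -4/9x + 1/9y^2 - 1/24y + 11/18 ≠ 0; add h_4 = -4/9x + 1/9y^2 - 1/24y + 11/18 to the basis.

S(f_1,f_3): lcm = x^2y. S = -1/8xy - 37/2x - 9/8y^3 + y^2 + 151/4y.
  leading term xy: subtract (-1/64)·f_1 from -1/8xy - 37/2x - 9/8y^3 + y^2 + 151/4y → -37/2x - 9/8y^3 + y^2 + 2413/64y - 37/16
  leading term x: subtract (333/8)·h_4 from -37/2x - 9/8y^3 + y^2 + 2413/64y - 37/16 → -9/8y^3 - 29/8y^2 + 631/16y - 111/4
  leading term y^3: no divisor's leading term divides it; move -9/8y^3 to the remainder.
  leading term y^2: no divisor's leading term divides it; move -29/8y^2 to the remainder.
  leading term y: no divisor's leading term divides it; move 631/16y to the remainder.
  leading term 1: no divisor's leading term divides it; move -111/4 to the remainder.
  remainder -9/8y^3 - 29/8y^2 + 631/16y - 111/4 ≠ 0; add h_5 = -9/8y^3 - 29/8y^2 + 631/16y - 111/4 to the basis.

S(f_2,f_3): lcm = x^2y. S = 4/9x^2 - 1/9xy^2 - 1/12xy - 172/9x - 9/8y^3 + y^2 + 151/4y.
  leading term x^2: subtract (-1/18)·f_3 from 4/9x^2 - 1/9xy^2 - 1/12xy - 172/9x - 9/8y^3 + y^2 + 151/4y → -1/9xy^2 - 1/12xy - 19x - 9/8y^3 + 1/2y^2 + 1375/36y + 151/9
  leading term xy^2: subtract (-1/72y)·f_1 from -1/9xy^2 - 1/12xy - 19x - 9/8y^3 + 1/2y^2 + 1375/36y + 151/9 → -1/12xy - 19x - 9/8y^3 + 11/24y^2 + 1301/36y + 151/9
  leading term xy: subtract (-1/96)·f_1 from -1/12xy - 19x - 9/8y^3 + 11/24y^2 + 1301/36y + 151/9 → -19x - 9/8y^3 + 11/24y^2 + 10399/288y + 1097/72
  leading term x: subtract (171/4)·h_4 from -19x - 9/8y^3 + 11/24y^2 + 10399/288y + 1097/72 → -9/8y^3 - 103/24y^2 + 341/9y - 98/9
  leading term y^3: subtract (1)·h_5 from -9/8y^3 - 103/24y^2 + 341/9y - 98/9 → -2/3y^2 - 223/144y + 607/36
  leading term y^2: no divisor's leading term divides it; move -2/3y^2 to the remainder.
  leading term y: no divisor's leading term divides it; move -223/144y to the remainder.
  leading term 1: no divisor's leading term divides it; move 607/36 to the remainder.
  remainder -2/3y^2 - 223/144y + 607/36 ≠ 0; add h_6 = -2/3y^2 - 223/144y + 607/36 to the basis.

S(f_1,h_4): lcm = xy. S = 1/4y^3 - 3/32y^2 + y - 37/2.
  leading term y^3: subtract (-2/9)·h_5 from 1/4y^3 - 3/32y^2 + y - 37/2 → -259/288y^2 + 703/72y - 74/3
  leading term y^2: subtract (259/192)·h_6 from -259/288y^2 + 703/72y - 74/3 → 327709/27648y - 327709/6912
  leading term y: no divisor's leading term divides it; move 327709/27648y to the remainder.
  leading term 1: no divisor's leading term divides it; move -327709/6912 to the remainder.
  remainder 327709/27648y - 327709/6912 ≠ 0; add h_7 = 327709/27648y - 327709/6912 to the basis.

The other S-polynomials (S(f_2,h_4), S(f_3,h_4), S(f_1,h_5), S(f_2,h_5), S(f_3,h_5), S(h_4,h_5), S(f_1,h_6), S(f_2,h_6), S(f_3,h_6), S(h_4,h_6), S(h_5,h_6), S(f_1,h_7), S(f_2,h_7), S(f_3,h_7), S(h_4,h_7), S(h_5,h_7), S(h_6,h_7)) all reduce to 0 modulo the current basis, so we have a Gröbner basis.
Inter-reduce: drop elements whose leading term is divisible by another's, tail-reduce, and make monic.
Reduced Gröbner basis: {x - 5, y - 4}.

The lex basis is triangular: the last element involves only y. Solving y - 4 = 0 gives y ∈ {4}; substituting each value into the earlier elements determines the remaining variables.
  y = 4: the earlier basis element becomes x - 5 = 0, giving x = 5 — point (5, 4).
Substituting each solution back into the original system confirms all equations vanish.
Zero-dimensionality of the ideal guarantees finitely many solutions over ℂ.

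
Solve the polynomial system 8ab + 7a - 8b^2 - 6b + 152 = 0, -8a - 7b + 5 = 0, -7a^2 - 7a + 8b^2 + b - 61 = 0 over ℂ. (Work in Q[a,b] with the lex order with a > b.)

Compute a lex Gröbner basis by Buchberger's algorithm.
f_1 = 8ab + 7a - 8b^2 - 6b + 152, LT = ab.
f_2 = -8a - 7b + 5, LT = a.
f_3 = -7a^2 - 7a + 8b^2 + b - 61, LT = a^2.

S(f_1,f_2): lcm = ab. S = 7/8a - 15/8b^2 - 1/8b + 19.
  leading term a: subtract (-7/64)·f_2 from 7/8a - 15/8b^2 - 1/8b + 19 → -15/8b^2 - 57/64b + 1251/64
  leading term b^2: no divisor's leading term divides it; move -15/8b^2 to the remainder.
  leading term b: no divisor's leading term divides it; move -57/64b to the remainder.
  leading term 1: no divisor's leading term divides it; move 1251/64 to the remainder.
  remainder -15/8b^2 - 57/64b + 1251/64 ≠ 0; add h_4 = -15/8b^2 - 57/64b + 1251/64 to the basis.

S(f_1,f_3): lcm = a^2b. S = 7/8a^2 - ab^2 - 7/4ab + 19a + 8/7b^3 + 1/7b^2 - 61/7b.
  leading term a^2: subtract (-7/64a)·f_2 from 7/8a^2 - ab^2 - 7/4ab + 19a + 8/7b^3 + 1/7b^2 - 61/7b → -ab^2 - 161/64ab + 1251/64a + 8/7b^3 + 1/7b^2 - 61/7b
  leading term ab^2: subtract (-1/8b)·f_1 from -ab^2 - 161/64ab + 1251/64a + 8/7b^3 + 1/7b^2 - 61/7b → -105/64ab + 1251/64a + 1/7b^3 - 17/28b^2 + 72/7b
  leading term ab: subtract (-105/512)·f_1 from -105/64ab + 1251/64a + 1/7b^3 - 17/28b^2 + 72/7b → 10743/512a + 1/7b^3 - 1007/448b^2 + 16227/1792b + 1995/64
  leading term a: subtract (-10743/4096)·f_2 from 10743/512a + 1/7b^3 - 1007/448b^2 + 16227/1792b + 1995/64 → 1/7b^3 - 1007/448b^2 - 266775/28672b + 181395/4096
  leading term b^3: subtract (-8/105b)·h_4 from 1/7b^3 - 1007/448b^2 - 266775/28672b + 181395/4096 → -741/320b^2 - 160053/20480b + 181395/4096
  leading term b^2: subtract (247/200)·h_4 from -741/320b^2 - 160053/20480b + 181395/4096 → -687633/102400b + 2062899/102400
  leading term b: no divisor's leading term divides it; move -687633/102400b to the remainder.
  leading term 1: no divisor's leading term divides it; move 2062899/102400 to the remainder.
  remainder -687633/102400b + 2062899/102400 ≠ 0; add h_5 = -687633/102400b + 2062899/102400 to the basis.

The other S-polynomials (S(f_2,f_3), S(f_1,h_4), S(f_2,h_4), S(f_3,h_4), S(f_1,h_5), S(f_2,h_5), S(f_3,h_5), S(h_4,h_5)) all reduce to 0 modulo the current basis, so we have a Gröbner basis.
Inter-reduce: drop elements whose leading term is divisible by another's, tail-reduce, and make monic.
Reduced Gröbner basis: {a + 2, b - 3}.

A lex Gröbner basis eliminates variables successively. Here b - 3 depends only on b, with roots {3}; lifting each root through the earlier basis elements recovers the full solutions.
  b = 3: the earlier basis element becomes a + 2 = 0, giving a = -2 — point (-2, 3).

{(-2, 3)}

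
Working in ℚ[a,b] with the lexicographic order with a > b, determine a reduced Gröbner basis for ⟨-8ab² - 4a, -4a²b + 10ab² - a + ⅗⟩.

f_1 = -8ab² - 4a, LT = ab².
f_2 = -4a²b + 10ab² - a + ⅗, LT = a²b.

S(f_1,f_2): lcm = a²b². S = ½a² + 5/2ab³ - ¼ab + 3/20b.
  reduce S modulo (f_1, f_2):
  remainder ½a² - 3/2ab + 3/20b ≠ 0; add g_3 = ½a² - 3/2ab + 3/20b to the basis.

S(f_1,g_3): lcm = a²b². S = ½a² + 3ab³ - 3/10b³.
  reduce S modulo (f_1, f_2, g_3):
  remainder -3/10b³ - 3/20b ≠ 0; add g_4 = -3/10b³ - 3/20b to the basis.

S(f_2,g_3): lcm = a²b. S = ½ab² + ¼a - 3/10b² - 3/20.
  reduce S modulo (f_1, f_2, g_3, g_4):
  remainder -3/10b² - 3/20 ≠ 0; add g_5 = -3/10b² - 3/20 to the basis.

The other S-polynomials (S(f_1,g_4), S(f_2,g_4), S(g_3,g_4), S(f_1,g_5), S(f_2,g_5), S(g_3,g_5), S(g_4,g_5)) all reduce to 0 modulo the current basis, so we have a Gröbner basis.
Inter-reduce: drop elements whose leading term is divisible by another's, tail-reduce, and make monic.

G = {a² - 3ab + 3/10b, b² + ½}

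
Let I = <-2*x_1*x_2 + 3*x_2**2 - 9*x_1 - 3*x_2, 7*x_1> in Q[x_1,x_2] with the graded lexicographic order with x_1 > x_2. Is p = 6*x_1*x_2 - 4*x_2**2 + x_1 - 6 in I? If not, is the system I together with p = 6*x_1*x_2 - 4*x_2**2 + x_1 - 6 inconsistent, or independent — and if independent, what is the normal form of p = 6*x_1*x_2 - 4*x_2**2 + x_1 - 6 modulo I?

First compute the reduced Gröbner basis of I by Buchberger's algorithm.
f_1 = -2*x_1*x_2 + 3*x_2**2 - 9*x_1 - 3*x_2, LT = x_1*x_2.
f_2 = 7*x_1, LT = x_1.

S(f_1,f_2): lcm = x_1*x_2. S = -3/2*x_2**2 + 9/2*x_1 + 3/2*x_2.
  leading term x_2**2: no divisor's leading term divides it; move -3/2*x_2**2 to the remainder.
  leading term x_1: subtract (9/14)·f_2 from 9/2*x_1 + 3/2*x_2 → 3/2*x_2
  leading term x_2: no divisor's leading term divides it; move 3/2*x_2 to the remainder.
  remainder -3/2*x_2**2 + 3/2*x_2 ≠ 0; add h_3 = -3/2*x_2**2 + 3/2*x_2 to the basis.

The other S-polynomials (S(f_1,h_3), S(f_2,h_3)) all reduce to 0 modulo the current basis, so we have a Gröbner basis.
Inter-reduce: drop elements whose leading term is divisible by another's, tail-reduce, and make monic.
Reduced Gröbner basis: {x_2**2 - x_2, x_1}.
Label its elements g_1 = x_2**2 - x_2, g_2 = x_1.

Reduce p = 6*x_1*x_2 - 4*x_2**2 + x_1 - 6 modulo G:
  leading term x_1*x_2: subtract (6*x_2)·g_2 from 6*x_1*x_2 - 4*x_2**2 + x_1 - 6 → -4*x_2**2 + x_1 - 6
  leading term x_2**2: subtract (-4)·g_1 from -4*x_2**2 + x_1 - 6 → x_1 - 4*x_2 - 6
  leading term x_1: subtract (1)·g_2 from x_1 - 4*x_2 - 6 → -4*x_2 - 6
  leading term x_2: no divisor's leading term divides it; move -4*x_2 to the remainder.
  leading term 1: no divisor's leading term divides it; move -6 to the remainder.
  normal form = -4*x_2 - 6.
The normal form is nonzero, so p ∉ I. Since p minus its normal form lies in I, I + (p) = I + (r) where r = -4*x_2 - 6; decide whether this ideal is the whole ring.
Run Buchberger on G together with r (pairs among the g_i already reduce to 0 since G is a Gröbner basis):
g_1 = x_2**2 - x_2, LT = x_2**2.
g_2 = x_1, LT = x_1.
r = -4*x_2 - 6, LT = x_2.

S(g_1,r): lcm = x_2**2. S = -5/2*x_2.
  leading term x_2: subtract (5/8)·r from -5/2*x_2 → 15/4
  leading term 1: no divisor's leading term divides it; move 15/4 to the remainder.
  remainder 15/4 ≠ 0; add m_4 = 15/4 to the basis.

The other S-polynomials (S(g_1,g_2), S(g_2,r), S(g_1,m_4), S(g_2,m_4), S(r,m_4)) all reduce to 0 modulo the current basis, so we have a Gröbner basis.
Inter-reduce: drop elements whose leading term is divisible by another's, tail-reduce, and make monic.
Reduced Gröbner basis: {1}.
The reduced Gröbner basis of I + (p) is {1}: the ideal is the whole ring, so the enlarged system has no common solution — adjoining p is inconsistent.

The remainder on division by a Gröbner basis is unique — it is the normal form.

Adjoining 6*x_1*x_2 - 4*x_2**2 + x_1 - 6 makes the ideal the whole ring: the system is inconsistent.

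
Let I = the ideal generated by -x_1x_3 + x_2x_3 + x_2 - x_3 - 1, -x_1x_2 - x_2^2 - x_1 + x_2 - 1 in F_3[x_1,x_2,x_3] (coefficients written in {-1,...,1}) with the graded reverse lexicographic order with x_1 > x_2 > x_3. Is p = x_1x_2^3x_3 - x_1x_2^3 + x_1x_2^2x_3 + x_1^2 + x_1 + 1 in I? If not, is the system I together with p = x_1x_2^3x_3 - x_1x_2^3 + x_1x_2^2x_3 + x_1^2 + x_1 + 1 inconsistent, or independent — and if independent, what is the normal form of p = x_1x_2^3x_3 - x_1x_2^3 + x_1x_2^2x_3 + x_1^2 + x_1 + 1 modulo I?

First compute the reduced Gröbner basis of I by Buchberger's algorithm.
f_1 = -x_1x_3 + x_2x_3 + x_2 - x_3 - 1, LT = x_1x_3.
f_2 = -x_1x_2 - x_2^2 - x_1 + x_2 - 1, LT = x_1x_2.

S(f_1,f_2): lcm = x_1x_2x_3. S = x_2^2x_3 - x_2^2 - x_1x_3 - x_2x_3 + x_2 - x_3.
  leading term x_2^2x_3: no divisor's leading term divides it; move x_2^2x_3 to the remainder.
  leading term x_2^2: no divisor's leading term divides it; move -x_2^2 to the remainder.
  leading term x_1x_3: subtract (1)·f_1 from -x_1x_3 - x_2x_3 + x_2 - x_3 → x_2x_3 + 1
  leading term x_2x_3: no divisor's leading term divides it; move x_2x_3 to the remainder.
  leading term 1: no divisor's leading term divides it; move 1 to the remainder.
  remainder x_2^2x_3 - x_2^2 + x_2x_3 + 1 ≠ 0; add h_3 = x_2^2x_3 - x_2^2 + x_2x_3 + 1 to the basis.

The other S-polynomials (S(f_1,h_3), S(f_2,h_3)) all reduce to 0 modulo the current basis, so we have a Gröbner basis.
Inter-reduce: drop elements whose leading term is divisible by another's, tail-reduce, and make monic.
Reduced Gröbner basis: {x_2^2x_3 - x_2^2 + x_2x_3 + 1, x_1x_2 + x_2^2 + x_1 - x_2 + 1, x_1x_3 - x_2x_3 - x_2 + x_3 + 1}.
Label its elements g_1 = x_2^2x_3 - x_2^2 + x_2x_3 + 1, g_2 = x_1x_2 + x_2^2 + x_1 - x_2 + 1, g_3 = x_1x_3 - x_2x_3 - x_2 + x_3 + 1.

Reduce p = x_1x_2^3x_3 - x_1x_2^3 + x_1x_2^2x_3 + x_1^2 + x_1 + 1 modulo G:
  leading term x_1x_2^3x_3: subtract (x_1x_2)·g_1 from x_1x_2^3x_3 - x_1x_2^3 + x_1x_2^2x_3 + x_1^2 + x_1 + 1 → x_1^2 - x_1x_2 + x_1 + 1
  leading term x_1^2: no divisor's leading term divides it; move x_1^2 to the remainder.
  leading term x_1x_2: subtract (-1)·g_2 from -x_1x_2 + x_1 + 1 → x_2^2 - x_1 - x_2 - 1
  leading term x_2^2: no divisor's leading term divides it; move x_2^2 to the remainder.
  leading term x_1: no divisor's leading term divides it; move -x_1 to the remainder.
  leading term x_2: no divisor's leading term divides it; move -x_2 to the remainder.
  leading term 1: no divisor's leading term divides it; move -1 to the remainder.
  normal form = x_1^2 + x_2^2 - x_1 - x_2 - 1.
The normal form is nonzero, so p ∉ I. Since p minus its normal form lies in I, I + (p) = I + (r) where r = x_1^2 + x_2^2 - x_1 - x_2 - 1; decide whether this ideal is the whole ring.
Run Buchberger on G together with r (pairs among the g_i already reduce to 0 since G is a Gröbner basis):
g_1 = x_2^2x_3 - x_2^2 + x_2x_3 + 1, LT = x_2^2x_3.
g_2 = x_1x_2 + x_2^2 + x_1 - x_2 + 1, LT = x_1x_2.
g_3 = x_1x_3 - x_2x_3 - x_2 + x_3 + 1, LT = x_1x_3.
r = x_1^2 + x_2^2 - x_1 - x_2 - 1, LT = x_1^2.

S(g_2,r): lcm = x_1^2x_2. S = x_1x_2^2 - x_2^3 + x_1^2 + x_2^2 + x_1 + x_2.
  leading term x_1x_2^2: subtract (x_2)·g_2 from x_1x_2^2 - x_2^3 + x_1^2 + x_2^2 + x_1 + x_2 → x_2^3 + x_1^2 - x_1x_2 - x_2^2 + x_1
  leading term x_2^3: no divisor's leading term divides it; move x_2^3 to the remainder.
  leading term x_1^2: subtract (1)·r from x_1^2 - x_1x_2 - x_2^2 + x_1 → -x_1x_2 + x_2^2 - x_1 + x_2 + 1
  leading term x_1x_2: subtract (-1)·g_2 from -x_1x_2 + x_2^2 - x_1 + x_2 + 1 → -x_2^2 - 1
  leading term x_2^2: no divisor's leading term divides it; move -x_2^2 to the remainder.
  leading term 1: no divisor's leading term divides it; move -1 to the remainder.
  remainder x_2^3 - x_2^2 - 1 ≠ 0; add m_5 = x_2^3 - x_2^2 - 1 to the basis.

S(g_3,r): lcm = x_1^2x_3. S = -x_1x_2x_3 - x_2^2x_3 - x_1x_2 - x_1x_3 + x_2x_3 + x_1 + x_3.
  leading term x_1x_2x_3: subtract (-x_3)·g_2 from -x_1x_2x_3 - x_2^2x_3 - x_1x_2 - x_1x_3 + x_2x_3 + x_1 + x_3 → -x_1x_2 + x_1 - x_3
  leading term x_1x_2: subtract (-1)·g_2 from -x_1x_2 + x_1 - x_3 → x_2^2 - x_1 - x_2 - x_3 + 1
  leading term x_2^2: no divisor's leading term divides it; move x_2^2 to the remainder.
  leading term x_1: no divisor's leading term divides it; move -x_1 to the remainder.
  leading term x_2: no divisor's leading term divides it; move -x_2 to the remainder.
  leading term x_3: no divisor's leading term divides it; move -x_3 to the remainder.
  leading term 1: no divisor's leading term divides it; move 1 to the remainder.
  remainder x_2^2 - x_1 - x_2 - x_3 + 1 ≠ 0; add m_6 = x_2^2 - x_1 - x_2 - x_3 + 1 to the basis.

S(g_1,m_5): lcm = x_2^3x_3. S = -x_2^3 - x_2^2x_3 + x_2 + x_3.
  leading term x_2^3: subtract (-1)·m_5 from -x_2^3 - x_2^2x_3 + x_2 + x_3 → -x_2^2x_3 - x_2^2 + x_2 + x_3 - 1
  leading term x_2^2x_3: subtract (-1)·g_1 from -x_2^2x_3 - x_2^2 + x_2 + x_3 - 1 → x_2^2 + x_2x_3 + x_2 + x_3
  leading term x_2^2: subtract (1)·m_6 from x_2^2 + x_2x_3 + x_2 + x_3 → x_2x_3 + x_1 - x_2 - x_3 - 1
  leading term x_2x_3: no divisor's leading term divides it; move x_2x_3 to the remainder.
  leading term x_1: no divisor's leading term divides it; move x_1 to the remainder.
  leading term x_2: no divisor's leading term divides it; move -x_2 to the remainder.
  leading term x_3: no divisor's leading term divides it; move -x_3 to the remainder.
  leading term 1: no divisor's leading term divides it; move -1 to the remainder.
  remainder x_2x_3 + x_1 - x_2 - x_3 - 1 ≠ 0; add m_7 = x_2x_3 + x_1 - x_2 - x_3 - 1 to the basis.

S(g_1,m_6): lcm = x_2^2x_3. S = -x_2^2 + x_1x_3 - x_2x_3 + x_3^2 - x_3 + 1.
  leading term x_2^2: subtract (-1)·m_6 from -x_2^2 + x_1x_3 - x_2x_3 + x_3^2 - x_3 + 1 → x_1x_3 - x_2x_3 + x_3^2 - x_1 - x_2 + x_3 - 1
  leading term x_1x_3: subtract (1)·g_3 from x_1x_3 - x_2x_3 + x_3^2 - x_1 - x_2 + x_3 - 1 → x_3^2 - x_1 + 1
  leading term x_3^2: no divisor's leading term divides it; move x_3^2 to the remainder.
  leading term x_1: no divisor's leading term divides it; move -x_1 to the remainder.
  leading term 1: no divisor's leading term divides it; move 1 to the remainder.
  remainder x_3^2 - x_1 + 1 ≠ 0; add m_8 = x_3^2 - x_1 + 1 to the basis.

The other S-polynomials (S(g_1,g_2), S(g_1,g_3), S(g_1,r), S(g_2,g_3), S(g_2,m_5), S(g_3,m_5), S(r,m_5), S(g_2,m_6), S(g_3,m_6), S(r,m_6), S(m_5,m_6), S(g_1,m_7), S(g_2,m_7), S(g_3,m_7), S(r,m_7), S(m_5,m_7), S(m_6,m_7), S(g_1,m_8), S(g_2,m_8), S(g_3,m_8), S(r,m_8), S(m_5,m_8), S(m_6,m_8), S(m_7,m_8)) all reduce to 0 modulo the current basis, so we have a Gröbner basis.
Inter-reduce: drop elements whose leading term is divisible by another's, tail-reduce, and make monic.
Reduced Gröbner basis: {x_1^2 + x_3 + 1, x_1x_2 - x_1 + x_3, x_2^2 - x_1 - x_2 - x_3 + 1, x_1x_3 + x_1 + x_2, x_2x_3 + x_1 - x_2 - x_3 - 1, x_3^2 - x_1 + 1}.
The reduced Gröbner basis of I + (p) is {x_1^2 + x_3 + 1, x_1x_2 - x_1 + x_3, x_2^2 - x_1 - x_2 - x_3 + 1, x_1x_3 + x_1 + x_2, x_2x_3 + x_1 - x_2 - x_3 - 1, x_3^2 - x_1 + 1} ≠ {1}, a proper ideal, so the enlarged system stays consistent: p is independent of I, with normal form x_1^2 + x_2^2 - x_1 - x_2 - 1.

x_1x_2^3x_3 - x_1x_2^3 + x_1x_2^2x_3 + x_1^2 + x_1 + 1 is independent of I; its normal form modulo I is x_1^2 + x_2^2 - x_1 - x_2 - 1.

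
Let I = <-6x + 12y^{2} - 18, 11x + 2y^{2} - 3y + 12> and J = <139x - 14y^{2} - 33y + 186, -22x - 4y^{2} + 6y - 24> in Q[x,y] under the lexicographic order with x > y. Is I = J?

Yes, the ideals are equal.

For a fixed monomial order, each ideal has a unique reduced Gröbner basis; comparing bases decides equality.
Buchberger on the first generating set:
f_1 = -6x + 12y^{2} - 18, LT = x.
f_2 = 11x + 2y^{2} - 3y + 12, LT = x.

S(f_1,f_2): lcm = x. S = -\tfrac{24}{11}y^{2} + \tfrac{3}{11}y + \tfrac{21}{11}.
  leading term y^{2}: no divisor's leading term divides it; move -\tfrac{24}{11}y^{2} to the remainder.
  leading term y: no divisor's leading term divides it; move \tfrac{3}{11}y to the remainder.
  leading term 1: no divisor's leading term divides it; move \tfrac{21}{11} to the remainder.
  remainder -\tfrac{24}{11}y^{2} + \tfrac{3}{11}y + \tfrac{21}{11} ≠ 0; add g_3 = -\tfrac{24}{11}y^{2} + \tfrac{3}{11}y + \tfrac{21}{11} to the basis.

The other S-polynomials (S(f_1,g_3), S(f_2,g_3)) all reduce to 0 modulo the current basis, so we have a Gröbner basis.
Inter-reduce: drop elements whose leading term is divisible by another's, tail-reduce, and make monic.
Reduced Gröbner basis: {x - \tfrac{1}{4}y + \tfrac{5}{4}, y^{2} - \tfrac{1}{8}y - \tfrac{7}{8}}.

Buchberger on the second generating set:
h_1 = 139x - 14y^{2} - 33y + 186, LT = x.
h_2 = -22x - 4y^{2} + 6y - 24, LT = x.

S(h_1,h_2): lcm = x. S = -\tfrac{432}{1529}y^{2} + \tfrac{54}{1529}y + \tfrac{378}{1529}.
  leading term y^{2}: no divisor's leading term divides it; move -\tfrac{432}{1529}y^{2} to the remainder.
  leading term y: no divisor's leading term divides it; move \tfrac{54}{1529}y to the remainder.
  leading term 1: no divisor's leading term divides it; move \tfrac{378}{1529} to the remainder.
  remainder -\tfrac{432}{1529}y^{2} + \tfrac{54}{1529}y + \tfrac{378}{1529} ≠ 0; add k_3 = -\tfrac{432}{1529}y^{2} + \tfrac{54}{1529}y + \tfrac{378}{1529} to the basis.

The other S-polynomials (S(h_1,k_3), S(h_2,k_3)) all reduce to 0 modulo the current basis, so we have a Gröbner basis.
Inter-reduce: drop elements whose leading term is divisible by another's, tail-reduce, and make monic.
Reduced Gröbner basis: {x - \tfrac{1}{4}y + \tfrac{5}{4}, y^{2} - \tfrac{1}{8}y - \tfrac{7}{8}}.

These coincide, so the ideals are equal.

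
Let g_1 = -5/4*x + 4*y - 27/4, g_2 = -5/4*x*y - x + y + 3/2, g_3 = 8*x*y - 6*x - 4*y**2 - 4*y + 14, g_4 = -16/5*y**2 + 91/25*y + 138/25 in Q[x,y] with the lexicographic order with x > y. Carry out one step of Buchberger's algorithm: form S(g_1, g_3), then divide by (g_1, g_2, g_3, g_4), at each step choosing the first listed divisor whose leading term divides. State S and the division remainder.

lcm(LM(g_1), LM(g_3)) = x*y.
S = (lcm/LT(g_1))·g_1 − (lcm/LT(g_3))·g_3 = 3/4*x - 27/10*y**2 + 59/10*y - 7/4.
Reduce S modulo (g_1, g_2, g_3, g_4) in that order:
  leading term x: subtract (-3/5)·g_1 from 3/4*x - 27/10*y**2 + 59/10*y - 7/4 → -27/10*y**2 + 83/10*y - 29/5
  leading term y**2: subtract (27/32)·g_4 from -27/10*y**2 + 83/10*y - 29/5 → 4183/800*y - 4183/400
  leading term y: no divisor's leading term divides it; move 4183/800*y to the remainder.
  leading term 1: no divisor's leading term divides it; move -4183/400 to the remainder.
The remainder 4183/800*y - 4183/400 is nonzero, so it would be added as the next basis element.

S(g_1, g_3) = 3/4*x - 27/10*y**2 + 59/10*y - 7/4; remainder on division = 4183/800*y - 4183/400.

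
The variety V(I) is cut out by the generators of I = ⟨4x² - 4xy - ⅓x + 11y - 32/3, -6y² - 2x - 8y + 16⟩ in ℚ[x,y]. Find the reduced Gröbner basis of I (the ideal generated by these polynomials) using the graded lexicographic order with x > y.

f_1 = 4x² - 4xy - ⅓x + 11y - 32/3, LT = x².
f_2 = -6y² - 2x - 8y + 16, LT = y².

The S-polynomials (S(f_1,f_2)) all reduce to 0 modulo the current basis, so we have a Gröbner basis.

G = {x² - xy - 1/12x + 11/4y - 8/3, y² + ⅓x + 4/3y - 8/3}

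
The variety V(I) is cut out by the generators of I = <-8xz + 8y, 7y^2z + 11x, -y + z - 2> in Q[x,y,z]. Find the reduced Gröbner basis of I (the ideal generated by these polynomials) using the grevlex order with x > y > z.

G = {z^3 - 4z^2 + 11/7x + 4z, x^2 - 14/11z^2 - x + 56/11z - 56/11, xz - z + 2, y - z + 2}

f_1 = -8xz + 8y, LT = xz.
f_2 = 7y^2z + 11x, LT = y^2z.
f_3 = -y + z - 2, LT = y.

S(f_1,f_2): lcm = xy^2z. S = -y^3 - 11/7x^2.
  leading term y^3: subtract (y^2)·f_3 from -y^3 - 11/7x^2 → -y^2z - 11/7x^2 + 2y^2
  leading term y^2z: subtract (-1/7)·f_2 from -y^2z - 11/7x^2 + 2y^2 → -11/7x^2 + 2y^2 + 11/7x
  leading term x^2: no divisor's leading term divides it; move -11/7x^2 to the remainder.
  leading term y^2: subtract (-2y)·f_3 from 2y^2 + 11/7x → 2yz + 11/7x - 4y
  leading term yz: subtract (-2z)·f_3 from 2yz + 11/7x - 4y → 2z^2 + 11/7x - 4y - 4z
  leading term z^2: no divisor's leading term divides it; move 2z^2 to the remainder.
  leading term x: no divisor's leading term divides it; move 11/7x to the remainder.
  leading term y: subtract (4)·f_3 from -4y - 4z → -8z + 8
  leading term z: no divisor's leading term divides it; move -8z to the remainder.
  leading term 1: no divisor's leading term divides it; move 8 to the remainder.
  remainder -11/7x^2 + 2z^2 + 11/7x - 8z + 8 ≠ 0; add g_4 = -11/7x^2 + 2z^2 + 11/7x - 8z + 8 to the basis.

S(f_2,f_3): lcm = y^2z. S = yz^2 - 2yz + 11/7x.
  leading term yz^2: subtract (-z^2)·f_3 from yz^2 - 2yz + 11/7x → z^3 - 2yz - 2z^2 + 11/7x
  leading term z^3: no divisor's leading term divides it; move z^3 to the remainder.
  leading term yz: subtract (2z)·f_3 from -2yz - 2z^2 + 11/7x → -4z^2 + 11/7x + 4z
  leading term z^2: no divisor's leading term divides it; move -4z^2 to the remainder.
  leading term x: no divisor's leading term divides it; move 11/7x to the remainder.
  leading term z: no divisor's leading term divides it; move 4z to the remainder.
  remainder z^3 - 4z^2 + 11/7x + 4z ≠ 0; add g_5 = z^3 - 4z^2 + 11/7x + 4z to the basis.

The other S-polynomials (S(f_1,f_3), S(f_1,g_4), S(f_2,g_4), S(f_3,g_4), S(f_1,g_5), S(f_2,g_5), S(f_3,g_5), S(g_4,g_5)) all reduce to 0 modulo the current basis, so we have a Gröbner basis.
Inter-reduce: drop elements whose leading term is divisible by another's, tail-reduce, and make monic.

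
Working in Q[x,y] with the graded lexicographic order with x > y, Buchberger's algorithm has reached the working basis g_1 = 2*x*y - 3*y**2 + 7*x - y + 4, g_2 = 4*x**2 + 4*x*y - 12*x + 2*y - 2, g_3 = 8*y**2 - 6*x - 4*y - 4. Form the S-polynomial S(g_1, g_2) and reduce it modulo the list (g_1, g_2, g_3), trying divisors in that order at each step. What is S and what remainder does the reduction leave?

lcm(LM(g_1), LM(g_2)) = x**2*y.
S = (lcm/LT(g_1))·g_1 − (lcm/LT(g_2))·g_2 = -5/2*x*y**2 + 7/2*x**2 + 5/2*x*y - 1/2*y**2 + 2*x + 1/2*y.
Reduce S modulo (g_1, g_2, g_3) in that order:
  leading term x*y**2: subtract (-5/4*y)·g_1 from -5/2*x*y**2 + 7/2*x**2 + 5/2*x*y - 1/2*y**2 + 2*x + 1/2*y → -15/4*y**3 + 7/2*x**2 + 45/4*x*y - 7/4*y**2 + 2*x + 11/2*y
  leading term y**3: subtract (-15/32*y)·g_3 from -15/4*y**3 + 7/2*x**2 + 45/4*x*y - 7/4*y**2 + 2*x + 11/2*y → 7/2*x**2 + 135/16*x*y - 29/8*y**2 + 2*x + 29/8*y
  leading term x**2: subtract (7/8)·g_2 from 7/2*x**2 + 135/16*x*y - 29/8*y**2 + 2*x + 29/8*y → 79/16*x*y - 29/8*y**2 + 25/2*x + 15/8*y + 7/4
  leading term x*y: subtract (79/32)·g_1 from 79/16*x*y - 29/8*y**2 + 25/2*x + 15/8*y + 7/4 → 121/32*y**2 - 153/32*x + 139/32*y - 65/8
  leading term y**2: subtract (121/256)·g_3 from 121/32*y**2 - 153/32*x + 139/32*y - 65/8 → -249/128*x + 399/64*y - 399/64
  leading term x: no divisor's leading term divides it; move -249/128*x to the remainder.
  leading term y: no divisor's leading term divides it; move 399/64*y to the remainder.
  leading term 1: no divisor's leading term divides it; move -399/64 to the remainder.
The remainder -249/128*x + 399/64*y - 399/64 is nonzero, so it would be added as the next basis element.

S(g_1, g_2) = -5/2*x*y**2 + 7/2*x**2 + 5/2*x*y - 1/2*y**2 + 2*x + 1/2*y; remainder on division = -249/128*x + 399/64*y - 399/64.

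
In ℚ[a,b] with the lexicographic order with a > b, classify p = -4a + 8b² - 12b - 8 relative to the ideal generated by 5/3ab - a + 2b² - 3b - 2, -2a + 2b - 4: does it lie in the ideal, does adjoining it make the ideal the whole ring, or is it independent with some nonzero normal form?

-4a + 8b² - 12b - 8 lies in I (it reduces to 0).

First compute the reduced Gröbner basis of I by Buchberger's algorithm.
f_1 = 5/3ab - a + 2b² - 3b - 2, LT = ab.
f_2 = -2a + 2b - 4, LT = a.

S(f_1,f_2): lcm = ab. S = -⅗a + 11/5b² - 19/5b - 6/5.
  reduce S modulo (f_1, f_2):
  remainder 11/5b² - 22/5b ≠ 0; add h_3 = 11/5b² - 22/5b to the basis.

The other S-polynomials (S(f_1,h_3), S(f_2,h_3)) all reduce to 0 modulo the current basis, so we have a Gröbner basis.
Inter-reduce: drop elements whose leading term is divisible by another's, tail-reduce, and make monic.
Reduced Gröbner basis: {a - b + 2, b² - 2b}.
Label its elements g_1 = a - b + 2, g_2 = b² - 2b.

Reduce p = -4a + 8b² - 12b - 8 modulo G:
  leading term a: subtract (-4)·g_1 from -4a + 8b² - 12b - 8 → 8b² - 16b
  leading term b²: subtract (8)·g_2 from 8b² - 16b → 0
  normal form = 0.
Since the normal form is 0, p ∈ I.

Ideal membership is decidable via reduction modulo a Gröbner basis.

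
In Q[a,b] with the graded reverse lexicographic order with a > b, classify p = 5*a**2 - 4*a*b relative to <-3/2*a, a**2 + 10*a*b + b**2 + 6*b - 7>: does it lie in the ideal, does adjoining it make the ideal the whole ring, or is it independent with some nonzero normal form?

5*a**2 - 4*a*b lies in I (it reduces to 0).

First compute the reduced Gröbner basis of I by Buchberger's algorithm.
f_1 = -3/2*a, LT = a.
f_2 = a**2 + 10*a*b + b**2 + 6*b - 7, LT = a**2.

S(f_1,f_2): lcm = a**2. S = -10*a*b - b**2 - 6*b + 7.
  leading term a*b: subtract (20/3*b)·f_1 from -10*a*b - b**2 - 6*b + 7 → -b**2 - 6*b + 7
  leading term b**2: no divisor's leading term divides it; move -b**2 to the remainder.
  leading term b: no divisor's leading term divides it; move -6*b to the remainder.
  leading term 1: no divisor's leading term divides it; move 7 to the remainder.
  remainder -b**2 - 6*b + 7 ≠ 0; add h_3 = -b**2 - 6*b + 7 to the basis.

The other S-polynomials (S(f_1,h_3), S(f_2,h_3)) all reduce to 0 modulo the current basis, so we have a Gröbner basis.
Inter-reduce: drop elements whose leading term is divisible by another's, tail-reduce, and make monic.
Reduced Gröbner basis: {b**2 + 6*b - 7, a}.
Label its elements g_1 = b**2 + 6*b - 7, g_2 = a.

Reduce p = 5*a**2 - 4*a*b modulo G:
  leading term a**2: subtract (5*a)·g_2 from 5*a**2 - 4*a*b → -4*a*b
  leading term a*b: subtract (-4*b)·g_2 from -4*a*b → 0
  normal form = 0.
Since the normal form is 0, p ∈ I.

Ideal membership is decidable via reduction modulo a Gröbner basis.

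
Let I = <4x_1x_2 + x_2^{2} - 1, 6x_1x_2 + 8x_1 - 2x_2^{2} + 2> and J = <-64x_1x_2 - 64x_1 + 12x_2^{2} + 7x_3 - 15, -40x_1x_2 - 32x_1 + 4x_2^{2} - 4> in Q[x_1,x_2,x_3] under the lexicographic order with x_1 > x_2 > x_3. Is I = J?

No, the ideals differ.

Two ideals are equal iff their reduced Gröbner bases coincide (the reduced basis is unique for a fixed ordering).
Buchberger on the first generating set:
f_1 = 4x_1x_2 + x_2^{2} - 1, LT = x_1x_2.
f_2 = 6x_1x_2 + 8x_1 - 2x_2^{2} + 2, LT = x_1x_2.

S(f_1,f_2): lcm = x_1x_2. S = -\tfrac{4}{3}x_1 + \tfrac{7}{12}x_2^{2} - \tfrac{7}{12}.
  leading term x_1: no divisor's leading term divides it; move -\tfrac{4}{3}x_1 to the remainder.
  leading term x_2^{2}: no divisor's leading term divides it; move \tfrac{7}{12}x_2^{2} to the remainder.
  leading term 1: no divisor's leading term divides it; move -\tfrac{7}{12} to the remainder.
  remainder -\tfrac{4}{3}x_1 + \tfrac{7}{12}x_2^{2} - \tfrac{7}{12} ≠ 0; add g_3 = -\tfrac{4}{3}x_1 + \tfrac{7}{12}x_2^{2} - \tfrac{7}{12} to the basis.

S(f_1,g_3): lcm = x_1x_2. S = \tfrac{7}{16}x_2^{3} + \tfrac{1}{4}x_2^{2} - \tfrac{7}{16}x_2 - \tfrac{1}{4}.
  leading term x_2^{3}: no divisor's leading term divides it; move \tfrac{7}{16}x_2^{3} to the remainder.
  leading term x_2^{2}: no divisor's leading term divides it; move \tfrac{1}{4}x_2^{2} to the remainder.
  leading term x_2: no divisor's leading term divides it; move -\tfrac{7}{16}x_2 to the remainder.
  leading term 1: no divisor's leading term divides it; move -\tfrac{1}{4} to the remainder.
  remainder \tfrac{7}{16}x_2^{3} + \tfrac{1}{4}x_2^{2} - \tfrac{7}{16}x_2 - \tfrac{1}{4} ≠ 0; add g_4 = \tfrac{7}{16}x_2^{3} + \tfrac{1}{4}x_2^{2} - \tfrac{7}{16}x_2 - \tfrac{1}{4} to the basis.

The other S-polynomials (S(f_2,g_3), S(f_1,g_4), S(f_2,g_4), S(g_3,g_4)) all reduce to 0 modulo the current basis, so we have a Gröbner basis.
Inter-reduce: drop elements whose leading term is divisible by another's, tail-reduce, and make monic.
Reduced Gröbner basis: {x_1 - \tfrac{7}{16}x_2^{2} + \tfrac{7}{16}, x_2^{3} + \tfrac{4}{7}x_2^{2} - x_2 - \tfrac{4}{7}}.

Buchberger on the second generating set:
h_1 = -64x_1x_2 - 64x_1 + 12x_2^{2} + 7x_3 - 15, LT = x_1x_2.
h_2 = -40x_1x_2 - 32x_1 + 4x_2^{2} - 4, LT = x_1x_2.

S(h_1,h_2): lcm = x_1x_2. S = \tfrac{1}{5}x_1 - \tfrac{7}{80}x_2^{2} - \tfrac{7}{64}x_3 + \tfrac{43}{320}.
  leading term x_1: no divisor's leading term divides it; move \tfrac{1}{5}x_1 to the remainder.
  leading term x_2^{2}: no divisor's leading term divides it; move -\tfrac{7}{80}x_2^{2} to the remainder.
  leading term x_3: no divisor's leading term divides it; move -\tfrac{7}{64}x_3 to the remainder.
  leading term 1: no divisor's leading term divides it; move \tfrac{43}{320} to the remainder.
  remainder \tfrac{1}{5}x_1 - \tfrac{7}{80}x_2^{2} - \tfrac{7}{64}x_3 + \tfrac{43}{320} ≠ 0; add k_3 = \tfrac{1}{5}x_1 - \tfrac{7}{80}x_2^{2} - \tfrac{7}{64}x_3 + \tfrac{43}{320} to the basis.

S(h_1,k_3): lcm = x_1x_2. S = x_1 + \tfrac{7}{16}x_2^{3} - \tfrac{3}{16}x_2^{2} + \tfrac{35}{64}x_2x_3 - \tfrac{43}{64}x_2 - \tfrac{7}{64}x_3 + \tfrac{15}{64}.
  leading term x_1: subtract (5)·k_3 from x_1 + \tfrac{7}{16}x_2^{3} - \tfrac{3}{16}x_2^{2} + \tfrac{35}{64}x_2x_3 - \tfrac{43}{64}x_2 - \tfrac{7}{64}x_3 + \tfrac{15}{64} → \tfrac{7}{16}x_2^{3} + \tfrac{1}{4}x_2^{2} + \tfrac{35}{64}x_2x_3 - \tfrac{43}{64}x_2 + \tfrac{7}{16}x_3 - \tfrac{7}{16}
  leading term x_2^{3}: no divisor's leading term divides it; move \tfrac{7}{16}x_2^{3} to the remainder.
  leading term x_2^{2}: no divisor's leading term divides it; move \tfrac{1}{4}x_2^{2} to the remainder.
  leading term x_2x_3: no divisor's leading term divides it; move \tfrac{35}{64}x_2x_3 to the remainder.
  leading term x_2: no divisor's leading term divides it; move -\tfrac{43}{64}x_2 to the remainder.
  leading term x_3: no divisor's leading term divides it; move \tfrac{7}{16}x_3 to the remainder.
  leading term 1: no divisor's leading term divides it; move -\tfrac{7}{16} to the remainder.
  remainder \tfrac{7}{16}x_2^{3} + \tfrac{1}{4}x_2^{2} + \tfrac{35}{64}x_2x_3 - \tfrac{43}{64}x_2 + \tfrac{7}{16}x_3 - \tfrac{7}{16} ≠ 0; add k_4 = \tfrac{7}{16}x_2^{3} + \tfrac{1}{4}x_2^{2} + \tfrac{35}{64}x_2x_3 - \tfrac{43}{64}x_2 + \tfrac{7}{16}x_3 - \tfrac{7}{16} to the basis.

The other S-polynomials (S(h_2,k_3), S(h_1,k_4), S(h_2,k_4), S(k_3,k_4)) all reduce to 0 modulo the current basis, so we have a Gröbner basis.
Inter-reduce: drop elements whose leading term is divisible by another's, tail-reduce, and make monic.
Reduced Gröbner basis: {x_1 - \tfrac{7}{16}x_2^{2} - \tfrac{35}{64}x_3 + \tfrac{43}{64}, x_2^{3} + \tfrac{4}{7}x_2^{2} + \tfrac{5}{4}x_2x_3 - \tfrac{43}{28}x_2 + x_3 - 1}.

These differ, so the ideals are not equal.
The choice of monomial ordering does not affect the verdict — as long as both bases are computed under the same ordering, their equality decides ideal equality.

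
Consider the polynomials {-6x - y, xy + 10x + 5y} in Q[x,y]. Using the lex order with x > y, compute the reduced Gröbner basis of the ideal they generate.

f_1 = -6x - y, LT = x.
f_2 = xy + 10x + 5y, LT = xy.

S(f_1,f_2): lcm = xy. S = -10x + 1/6y^2 - 5y.
  leading term x: subtract (5/3)·f_1 from -10x + 1/6y^2 - 5y → 1/6y^2 - 10/3y
  leading term y^2: no divisor's leading term divides it; move 1/6y^2 to the remainder.
  leading term y: no divisor's leading term divides it; move -10/3y to the remainder.
  remainder 1/6y^2 - 10/3y ≠ 0; add g_3 = 1/6y^2 - 10/3y to the basis.

The other S-polynomials (S(f_1,g_3), S(f_2,g_3)) all reduce to 0 modulo the current basis, so we have a Gröbner basis.
Inter-reduce: drop elements whose leading term is divisible by another's, tail-reduce, and make monic.

G = {x + 1/6y, y^2 - 20y}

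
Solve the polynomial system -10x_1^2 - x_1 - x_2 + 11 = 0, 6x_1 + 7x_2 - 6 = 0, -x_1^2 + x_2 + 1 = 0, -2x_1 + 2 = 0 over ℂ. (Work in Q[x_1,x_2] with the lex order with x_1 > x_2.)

{(1, 0)}

Compute a lex Gröbner basis by Buchberger's algorithm.
f_1 = -10x_1^2 - x_1 - x_2 + 11, LT = x_1^2.
f_2 = 6x_1 + 7x_2 - 6, LT = x_1.
f_3 = -x_1^2 + x_2 + 1, LT = x_1^2.
f_4 = -2x_1 + 2, LT = x_1.

S(f_1,f_2): lcm = x_1^2. S = -7/6x_1x_2 + 11/10x_1 + 1/10x_2 - 11/10.
  leading term x_1x_2: subtract (-7/36x_2)·f_2 from -7/6x_1x_2 + 11/10x_1 + 1/10x_2 - 11/10 → 11/10x_1 + 49/36x_2^2 - 16/15x_2 - 11/10
  leading term x_1: subtract (11/60)·f_2 from 11/10x_1 + 49/36x_2^2 - 16/15x_2 - 11/10 → 49/36x_2^2 - 47/20x_2
  leading term x_2^2: no divisor's leading term divides it; move 49/36x_2^2 to the remainder.
  leading term x_2: no divisor's leading term divides it; move -47/20x_2 to the remainder.
  remainder 49/36x_2^2 - 47/20x_2 ≠ 0; add h_5 = 49/36x_2^2 - 47/20x_2 to the basis.

S(f_1,f_3): lcm = x_1^2. S = 1/10x_1 + 11/10x_2 - 1/10.
  leading term x_1: subtract (1/60)·f_2 from 1/10x_1 + 11/10x_2 - 1/10 → 59/60x_2
  leading term x_2: no divisor's leading term divides it; move 59/60x_2 to the remainder.
  remainder 59/60x_2 ≠ 0; add h_6 = 59/60x_2 to the basis.

S(f_1,f_4): lcm = x_1^2. S = 11/10x_1 + 1/10x_2 - 11/10.
  leading term x_1: subtract (11/60)·f_2 from 11/10x_1 + 1/10x_2 - 11/10 → -71/60x_2
  leading term x_2: subtract (-71/59)·h_6 from -71/60x_2 → 0
  remainder 0.

S(f_2,f_3): lcm = x_1^2. S = 7/6x_1x_2 - x_1 + x_2 + 1.
  leading term x_1x_2: subtract (7/36x_2)·f_2 from 7/6x_1x_2 - x_1 + x_2 + 1 → -x_1 - 49/36x_2^2 + 13/6x_2 + 1
  leading term x_1: subtract (-1/6)·f_2 from -x_1 - 49/36x_2^2 + 13/6x_2 + 1 → -49/36x_2^2 + 10/3x_2
  leading term x_2^2: subtract (-1)·h_5 from -49/36x_2^2 + 10/3x_2 → 59/60x_2
  leading term x_2: subtract (1)·h_6 from 59/60x_2 → 0
  remainder 0.

S(f_2,f_4): lcm = x_1. S = 7/6x_2.
  leading term x_2: subtract (70/59)·h_6 from 7/6x_2 → 0
  remainder 0.

S(f_3,f_4): lcm = x_1^2. S = x_1 - x_2 - 1.
  leading term x_1: subtract (1/6)·f_2 from x_1 - x_2 - 1 → -13/6x_2
  leading term x_2: subtract (-130/59)·h_6 from -13/6x_2 → 0
  remainder 0.

S(f_1,h_5): leading monomials are coprime, so the S-polynomial reduces to 0 (Buchberger's first criterion).
S(f_2,h_5): leading monomials are coprime, so the S-polynomial reduces to 0 (Buchberger's first criterion).
S(f_3,h_5): leading monomials are coprime, so the S-polynomial reduces to 0 (Buchberger's first criterion).
S(f_4,h_5): leading monomials are coprime, so the S-polynomial reduces to 0 (Buchberger's first criterion).
S(f_1,h_6): leading monomials are coprime, so the S-polynomial reduces to 0 (Buchberger's first criterion).
S(f_2,h_6): leading monomials are coprime, so the S-polynomial reduces to 0 (Buchberger's first criterion).
S(f_3,h_6): leading monomials are coprime, so the S-polynomial reduces to 0 (Buchberger's first criterion).
S(f_4,h_6): leading monomials are coprime, so the S-polynomial reduces to 0 (Buchberger's first criterion).
S(h_5,h_6): lcm = x_2^2. S = -423/245x_2.
  leading term x_2: subtract (-5076/2891)·h_6 from -423/245x_2 → 0
  remainder 0.

Every S-polynomial of the final basis reduces to 0, so we have a Gröbner basis.
Inter-reduce: drop elements whose leading term is divisible by another's, tail-reduce, and make monic.
Reduced Gröbner basis: {x_1 - 1, x_2}.

A lex Gröbner basis eliminates variables successively. Here x_2 depends only on x_2, with roots {0}; lifting each root through the earlier basis elements recovers the full solutions.
  x_2 = 0: the earlier basis element becomes x_1 - 1 = 0, giving x_1 = 1 — point (1, 0).
Check: every point annihilates each of the original generators.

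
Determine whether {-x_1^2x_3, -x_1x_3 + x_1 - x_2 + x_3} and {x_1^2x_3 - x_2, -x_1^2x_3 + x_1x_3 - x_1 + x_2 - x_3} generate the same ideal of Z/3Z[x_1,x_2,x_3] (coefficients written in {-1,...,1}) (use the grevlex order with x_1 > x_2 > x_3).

No, the ideals differ.

Since reduced Gröbner bases are canonical representatives of ideals under a given ordering, it suffices to compute and compare them.
Buchberger on the first generating set:
f_1 = -x_1^2x_3, LT = x_1^2x_3.
f_2 = -x_1x_3 + x_1 - x_2 + x_3, LT = x_1x_3.

S(f_1,f_2): lcm = x_1^2x_3. S = x_1^2 - x_1x_2 + x_1x_3.
  leading term x_1^2: no divisor's leading term divides it; move x_1^2 to the remainder.
  leading term x_1x_2: no divisor's leading term divides it; move -x_1x_2 to the remainder.
  leading term x_1x_3: subtract (-1)·f_2 from x_1x_3 → x_1 - x_2 + x_3
  leading term x_1: no divisor's leading term divides it; move x_1 to the remainder.
  leading term x_2: no divisor's leading term divides it; move -x_2 to the remainder.
  leading term x_3: no divisor's leading term divides it; move x_3 to the remainder.
  remainder x_1^2 - x_1x_2 + x_1 - x_2 + x_3 ≠ 0; add g_3 = x_1^2 - x_1x_2 + x_1 - x_2 + x_3 to the basis.

S(f_1,g_3): lcm = x_1^2x_3. S = x_1x_2x_3 - x_1x_3 + x_2x_3 - x_3^2.
  leading term x_1x_2x_3: subtract (-x_2)·f_2 from x_1x_2x_3 - x_1x_3 + x_2x_3 - x_3^2 → x_1x_2 - x_2^2 - x_1x_3 - x_2x_3 - x_3^2
  leading term x_1x_2: no divisor's leading term divides it; move x_1x_2 to the remainder.
  leading term x_2^2: no divisor's leading term divides it; move -x_2^2 to the remainder.
  leading term x_1x_3: subtract (1)·f_2 from -x_1x_3 - x_2x_3 - x_3^2 → -x_2x_3 - x_3^2 - x_1 + x_2 - x_3
  leading term x_2x_3: no divisor's leading term divides it; move -x_2x_3 to the remainder.
  leading term x_3^2: no divisor's leading term divides it; move -x_3^2 to the remainder.
  leading term x_1: no divisor's leading term divides it; move -x_1 to the remainder.
  leading term x_2: no divisor's leading term divides it; move x_2 to the remainder.
  leading term x_3: no divisor's leading term divides it; move -x_3 to the remainder.
  remainder x_1x_2 - x_2^2 - x_2x_3 - x_3^2 - x_1 + x_2 - x_3 ≠ 0; add g_4 = x_1x_2 - x_2^2 - x_2x_3 - x_3^2 - x_1 + x_2 - x_3 to the basis.

S(f_1,g_4): lcm = x_1^2x_2x_3. S = x_1x_2^2x_3 + x_1x_2x_3^2 + x_1x_3^3 + x_1^2x_3 - x_1x_2x_3 + x_1x_3^2.
  leading term x_1x_2^2x_3: subtract (-x_2^2)·f_2 from x_1x_2^2x_3 + x_1x_2x_3^2 + x_1x_3^3 + x_1^2x_3 - x_1x_2x_3 + x_1x_3^2 → x_1x_2x_3^2 + x_1x_3^3 + x_1x_2^2 - x_2^3 + x_1^2x_3 - x_1x_2x_3 + x_2^2x_3 + x_1x_3^2
  leading term x_1x_2x_3^2: subtract (-x_2x_3)·f_2 from x_1x_2x_3^2 + x_1x_3^3 + x_1x_2^2 - x_2^3 + x_1^2x_3 - x_1x_2x_3 + x_2^2x_3 + x_1x_3^2 → x_1x_3^3 + x_1x_2^2 - x_2^3 + x_1^2x_3 + x_1x_3^2 + x_2x_3^2
  leading term x_1x_3^3: subtract (-x_3^2)·f_2 from x_1x_3^3 + x_1x_2^2 - x_2^3 + x_1^2x_3 + x_1x_3^2 + x_2x_3^2 → x_1x_2^2 - x_2^3 + x_1^2x_3 - x_1x_3^2 + x_3^3
  leading term x_1x_2^2: subtract (x_2)·g_4 from x_1x_2^2 - x_2^3 + x_1^2x_3 - x_1x_3^2 + x_3^3 → x_1^2x_3 + x_2^2x_3 - x_1x_3^2 + x_2x_3^2 + x_3^3 + x_1x_2 - x_2^2 + x_2x_3
  leading term x_1^2x_3: subtract (-1)·f_1 from x_1^2x_3 + x_2^2x_3 - x_1x_3^2 + x_2x_3^2 + x_3^3 + x_1x_2 - x_2^2 + x_2x_3 → x_2^2x_3 - x_1x_3^2 + x_2x_3^2 + x_3^3 + x_1x_2 - x_2^2 + x_2x_3
  leading term x_2^2x_3: no divisor's leading term divides it; move x_2^2x_3 to the remainder.
  leading term x_1x_3^2: subtract (x_3)·f_2 from -x_1x_3^2 + x_2x_3^2 + x_3^3 + x_1x_2 - x_2^2 + x_2x_3 → x_2x_3^2 + x_3^3 + x_1x_2 - x_2^2 - x_1x_3 - x_2x_3 - x_3^2
  leading term x_2x_3^2: no divisor's leading term divides it; move x_2x_3^2 to the remainder.
  leading term x_3^3: no divisor's leading term divides it; move x_3^3 to the remainder.
  leading term x_1x_2: subtract (1)·g_4 from x_1x_2 - x_2^2 - x_1x_3 - x_2x_3 - x_3^2 → -x_1x_3 + x_1 - x_2 + x_3
  leading term x_1x_3: subtract (1)·f_2 from -x_1x_3 + x_1 - x_2 + x_3 → 0
  remainder x_2^2x_3 + x_2x_3^2 + x_3^3 ≠ 0; add g_5 = x_2^2x_3 + x_2x_3^2 + x_3^3 to the basis.

The other S-polynomials (S(f_2,g_3), S(f_2,g_4), S(g_3,g_4), S(f_1,g_5), S(f_2,g_5), S(g_3,g_5), S(g_4,g_5)) all reduce to 0 modulo the current basis, so we have a Gröbner basis.
Inter-reduce: drop elements whose leading term is divisible by another's, tail-reduce, and make monic.
Reduced Gröbner basis: {x_2^2x_3 + x_2x_3^2 + x_3^3, x_1^2 - x_2^2 - x_2x_3 - x_3^2, x_1x_2 - x_2^2 - x_2x_3 - x_3^2 - x_1 + x_2 - x_3, x_1x_3 - x_1 + x_2 - x_3}.

Buchberger on the second generating set:
h_1 = x_1^2x_3 - x_2, LT = x_1^2x_3.
h_2 = -x_1^2x_3 + x_1x_3 - x_1 + x_2 - x_3, LT = x_1^2x_3.

S(h_1,h_2): lcm = x_1^2x_3. S = x_1x_3 - x_1 - x_3.
  leading term x_1x_3: no divisor's leading term divides it; move x_1x_3 to the remainder.
  leading term x_1: no divisor's leading term divides it; move -x_1 to the remainder.
  leading term x_3: no divisor's leading term divides it; move -x_3 to the remainder.
  remainder x_1x_3 - x_1 - x_3 ≠ 0; add k_3 = x_1x_3 - x_1 - x_3 to the basis.

S(h_1,k_3): lcm = x_1^2x_3. S = x_1^2 + x_1x_3 - x_2.
  leading term x_1^2: no divisor's leading term divides it; move x_1^2 to the remainder.
  leading term x_1x_3: subtract (1)·k_3 from x_1x_3 - x_2 → x_1 - x_2 + x_3
  leading term x_1: no divisor's leading term divides it; move x_1 to the remainder.
  leading term x_2: no divisor's leading term divides it; move -x_2 to the remainder.
  leading term x_3: no divisor's leading term divides it; move x_3 to the remainder.
  remainder x_1^2 + x_1 - x_2 + x_3 ≠ 0; add k_4 = x_1^2 + x_1 - x_2 + x_3 to the basis.

S(h_1,k_4): lcm = x_1^2x_3. S = -x_1x_3 + x_2x_3 - x_3^2 - x_2.
  leading term x_1x_3: subtract (-1)·k_3 from -x_1x_3 + x_2x_3 - x_3^2 - x_2 → x_2x_3 - x_3^2 - x_1 - x_2 - x_3
  leading term x_2x_3: no divisor's leading term divides it; move x_2x_3 to the remainder.
  leading term x_3^2: no divisor's leading term divides it; move -x_3^2 to the remainder.
  leading term x_1: no divisor's leading term divides it; move -x_1 to the remainder.
  leading term x_2: no divisor's leading term divides it; move -x_2 to the remainder.
  leading term x_3: no divisor's leading term divides it; move -x_3 to the remainder.
  remainder x_2x_3 - x_3^2 - x_1 - x_2 - x_3 ≠ 0; add k_5 = x_2x_3 - x_3^2 - x_1 - x_2 - x_3 to the basis.

The other S-polynomials (S(h_2,k_3), S(h_2,k_4), S(k_3,k_4), S(h_1,k_5), S(h_2,k_5), S(k_3,k_5), S(k_4,k_5)) all reduce to 0 modulo the current basis, so we have a Gröbner basis.
Inter-reduce: drop elements whose leading term is divisible by another's, tail-reduce, and make monic.
Reduced Gröbner basis: {x_1^2 + x_1 - x_2 + x_3, x_1x_3 - x_1 - x_3, x_2x_3 - x_3^2 - x_1 - x_2 - x_3}.

The bases are distinct; the ideals are different.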